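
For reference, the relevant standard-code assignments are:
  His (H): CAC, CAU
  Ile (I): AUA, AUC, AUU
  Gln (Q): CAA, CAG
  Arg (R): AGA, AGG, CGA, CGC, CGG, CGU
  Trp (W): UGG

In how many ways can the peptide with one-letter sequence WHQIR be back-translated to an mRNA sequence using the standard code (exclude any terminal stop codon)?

Trp: 1 codon.
His: 2 codons.
Gln: 2 codons.
Ile: 3 codons.
Arg: 6 codons.
1 × 2 × 2 × 3 × 6 = 72.

72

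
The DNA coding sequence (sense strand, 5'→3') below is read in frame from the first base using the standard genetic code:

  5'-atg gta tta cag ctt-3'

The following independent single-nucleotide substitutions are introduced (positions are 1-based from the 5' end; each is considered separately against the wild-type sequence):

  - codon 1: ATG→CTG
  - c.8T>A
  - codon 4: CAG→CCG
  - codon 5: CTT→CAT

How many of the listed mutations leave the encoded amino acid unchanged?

Codon 1: ATG (Met) → CTG (Leu) — missense.
Codon 3: TTA (Leu) → TAA (Stop) — nonsense.
Codon 4: CAG (Gln) → CCG (Pro) — missense.
Codon 5: CTT (Leu) → CAT (His) — missense.
Synonymous: 0 of 4.

0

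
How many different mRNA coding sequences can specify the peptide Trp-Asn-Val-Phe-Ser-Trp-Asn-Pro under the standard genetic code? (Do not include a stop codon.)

Trp: 1 codon.
Asn: 2 codons.
Val: 4 codons.
Phe: 2 codons.
Ser: 6 codons.
Trp: 1 codon.
Asn: 2 codons.
Pro: 4 codons.
1 × 2 × 4 × 2 × 6 × 1 × 2 × 4 = 768.

768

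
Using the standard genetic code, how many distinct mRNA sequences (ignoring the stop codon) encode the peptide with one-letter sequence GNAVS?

768

Gly: 4 codons.
Asn: 2 codons.
Ala: 4 codons.
Val: 4 codons.
Ser: 6 codons.
4 × 2 × 4 × 4 × 6 = 768.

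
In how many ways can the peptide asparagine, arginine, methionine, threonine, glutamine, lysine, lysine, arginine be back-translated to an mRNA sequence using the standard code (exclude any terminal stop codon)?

Asn: 2 codons.
Arg: 6 codons.
Met: 1 codon.
Thr: 4 codons.
Gln: 2 codons.
Lys: 2 codons.
Lys: 2 codons.
Arg: 6 codons.
2 × 6 × 1 × 4 × 2 × 2 × 2 × 6 = 2304.

2304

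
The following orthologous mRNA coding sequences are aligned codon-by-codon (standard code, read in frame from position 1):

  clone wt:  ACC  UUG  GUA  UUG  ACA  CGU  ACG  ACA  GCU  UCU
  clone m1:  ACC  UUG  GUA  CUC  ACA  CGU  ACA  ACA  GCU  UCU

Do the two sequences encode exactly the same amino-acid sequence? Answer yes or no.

Codon 1: ACC Thr / ACC Thr — identical.
Codon 2: UUG Leu / UUG Leu — identical.
Codon 3: GUA Val / GUA Val — identical.
Codon 4: UUG Leu / CUC Leu — synonymous.
Codon 5: ACA Thr / ACA Thr — identical.
Codon 6: CGU Arg / CGU Arg — identical.
Codon 7: ACG Thr / ACA Thr — synonymous.
Codon 8: ACA Thr / ACA Thr — identical.
Codon 9: GCU Ala / GCU Ala — identical.
Codon 10: UCU Ser / UCU Ser — identical.
Nonsynonymous differences: 0 → same protein.

yes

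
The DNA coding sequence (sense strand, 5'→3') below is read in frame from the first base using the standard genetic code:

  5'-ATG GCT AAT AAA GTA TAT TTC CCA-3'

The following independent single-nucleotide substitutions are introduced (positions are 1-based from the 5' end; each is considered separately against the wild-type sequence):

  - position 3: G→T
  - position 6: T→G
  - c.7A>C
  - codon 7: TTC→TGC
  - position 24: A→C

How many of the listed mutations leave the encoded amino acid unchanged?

2

Codon 1: ATG (Met) → ATT (Ile) — missense.
Codon 2: GCT (Ala) → GCG (Ala) — synonymous.
Codon 3: AAT (Asn) → CAT (His) — missense.
Codon 7: TTC (Phe) → TGC (Cys) — missense.
Codon 8: CCA (Pro) → CCC (Pro) — synonymous.
Synonymous: 2 of 5.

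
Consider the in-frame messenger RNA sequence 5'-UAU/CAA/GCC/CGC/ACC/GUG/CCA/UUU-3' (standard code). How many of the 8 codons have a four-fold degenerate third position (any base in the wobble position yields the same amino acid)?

5

Codon 1 UAU (Tyr): third position 2-fold.
Codon 2 CAA (Gln): third position 2-fold.
Codon 3 GCC (Ala): third position 4-fold.
Codon 4 CGC (Arg): third position 4-fold.
Codon 5 ACC (Thr): third position 4-fold.
Codon 6 GUG (Val): third position 4-fold.
Codon 7 CCA (Pro): third position 4-fold.
Codon 8 UUU (Phe): third position 2-fold.
Four-fold degenerate third positions: 5.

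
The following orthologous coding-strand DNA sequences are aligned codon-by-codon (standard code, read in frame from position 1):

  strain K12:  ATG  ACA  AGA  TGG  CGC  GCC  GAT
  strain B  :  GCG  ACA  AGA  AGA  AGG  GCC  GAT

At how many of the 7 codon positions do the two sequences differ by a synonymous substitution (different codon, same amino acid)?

1

Codon 1: ATG Met / GCG Ala — nonsynonymous.
Codon 2: ACA Thr / ACA Thr — identical.
Codon 3: AGA Arg / AGA Arg — identical.
Codon 4: TGG Trp / AGA Arg — nonsynonymous.
Codon 5: CGC Arg / AGG Arg — synonymous.
Codon 6: GCC Ala / GCC Ala — identical.
Codon 7: GAT Asp / GAT Asp — identical.
Synonymous differences: 1.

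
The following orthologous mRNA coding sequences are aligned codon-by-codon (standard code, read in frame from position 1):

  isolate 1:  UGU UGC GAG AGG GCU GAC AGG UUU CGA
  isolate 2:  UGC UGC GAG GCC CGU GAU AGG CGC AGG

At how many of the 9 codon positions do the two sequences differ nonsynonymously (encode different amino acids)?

3

Codon 1: UGU Cys / UGC Cys — synonymous.
Codon 2: UGC Cys / UGC Cys — identical.
Codon 3: GAG Glu / GAG Glu — identical.
Codon 4: AGG Arg / GCC Ala — nonsynonymous.
Codon 5: GCU Ala / CGU Arg — nonsynonymous.
Codon 6: GAC Asp / GAU Asp — synonymous.
Codon 7: AGG Arg / AGG Arg — identical.
Codon 8: UUU Phe / CGC Arg — nonsynonymous.
Codon 9: CGA Arg / AGG Arg — synonymous.
Nonsynonymous differences: 3.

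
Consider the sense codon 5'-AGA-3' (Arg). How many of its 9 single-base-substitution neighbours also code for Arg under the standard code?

Position 1: CGA → 1 synonymous.
Position 2: none → 0 synonymous.
Position 3: AGG → 1 synonymous.
Total: 1 + 0 + 1 = 2.

2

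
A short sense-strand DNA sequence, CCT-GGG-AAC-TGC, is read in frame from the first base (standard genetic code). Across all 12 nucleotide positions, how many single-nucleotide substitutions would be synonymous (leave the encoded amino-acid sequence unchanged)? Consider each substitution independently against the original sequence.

Codon 1 (CCT, Pro): 3 synonymous substitutions.
Codon 2 (GGG, Gly): 3 synonymous substitutions.
Codon 3 (AAC, Asn): 1 synonymous substitution.
Codon 4 (TGC, Cys): 1 synonymous substitution.
Total: 3 + 3 + 1 + 1 = 8.

8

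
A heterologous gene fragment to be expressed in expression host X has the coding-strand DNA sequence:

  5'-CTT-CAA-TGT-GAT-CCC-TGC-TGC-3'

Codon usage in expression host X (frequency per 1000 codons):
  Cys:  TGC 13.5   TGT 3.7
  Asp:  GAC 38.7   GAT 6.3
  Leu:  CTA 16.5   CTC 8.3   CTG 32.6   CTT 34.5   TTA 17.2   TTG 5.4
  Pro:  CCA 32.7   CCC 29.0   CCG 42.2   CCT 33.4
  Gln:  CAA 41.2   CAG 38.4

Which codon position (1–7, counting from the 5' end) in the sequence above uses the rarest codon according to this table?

Codon 1 CTT (Leu): 34.5 per 1000.
Codon 2 CAA (Gln): 41.2 per 1000.
Codon 3 TGT (Cys): 3.7 per 1000.
Codon 4 GAT (Asp): 6.3 per 1000.
Codon 5 CCC (Pro): 29.0 per 1000.
Codon 6 TGC (Cys): 13.5 per 1000.
Codon 7 TGC (Cys): 13.5 per 1000.
Lowest frequency is 3.7 at codon 3.

3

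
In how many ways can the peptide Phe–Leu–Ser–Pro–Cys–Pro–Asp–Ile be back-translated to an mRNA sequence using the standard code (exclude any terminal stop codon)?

Phe: 2 codons.
Leu: 6 codons.
Ser: 6 codons.
Pro: 4 codons.
Cys: 2 codons.
Pro: 4 codons.
Asp: 2 codons.
Ile: 3 codons.
2 × 6 × 6 × 4 × 2 × 4 × 2 × 3 = 13824.

13824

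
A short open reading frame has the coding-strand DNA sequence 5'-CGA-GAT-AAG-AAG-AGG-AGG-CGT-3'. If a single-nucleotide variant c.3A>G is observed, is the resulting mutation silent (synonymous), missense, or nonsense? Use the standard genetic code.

silent

Position 3 falls in codon 1: CGA → Arg.
After the substitution the codon is CGG → Arg.
Both encode Arg, so the change is synonymous.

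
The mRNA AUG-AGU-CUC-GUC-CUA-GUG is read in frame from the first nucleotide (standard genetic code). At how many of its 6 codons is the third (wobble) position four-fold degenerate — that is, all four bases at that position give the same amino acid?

Codon 1 AUG (Met): third position 1-fold.
Codon 2 AGU (Ser): third position 2-fold.
Codon 3 CUC (Leu): third position 4-fold.
Codon 4 GUC (Val): third position 4-fold.
Codon 5 CUA (Leu): third position 4-fold.
Codon 6 GUG (Val): third position 4-fold.
Four-fold degenerate third positions: 4.

4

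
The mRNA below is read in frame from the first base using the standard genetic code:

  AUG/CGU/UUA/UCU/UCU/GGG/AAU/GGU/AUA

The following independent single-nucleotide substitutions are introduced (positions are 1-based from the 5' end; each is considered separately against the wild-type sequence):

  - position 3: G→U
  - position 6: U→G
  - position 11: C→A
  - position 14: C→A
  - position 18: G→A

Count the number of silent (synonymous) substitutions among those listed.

Codon 1: AUG (Met) → AUU (Ile) — missense.
Codon 2: CGU (Arg) → CGG (Arg) — synonymous.
Codon 4: UCU (Ser) → UAU (Tyr) — missense.
Codon 5: UCU (Ser) → UAU (Tyr) — missense.
Codon 6: GGG (Gly) → GGA (Gly) — synonymous.
Synonymous: 2 of 5.

2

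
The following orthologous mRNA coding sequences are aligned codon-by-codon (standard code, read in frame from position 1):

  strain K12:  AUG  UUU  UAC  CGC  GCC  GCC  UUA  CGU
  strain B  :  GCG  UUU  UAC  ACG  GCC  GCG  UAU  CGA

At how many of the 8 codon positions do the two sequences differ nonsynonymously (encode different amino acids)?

3

Codon 1: AUG Met / GCG Ala — nonsynonymous.
Codon 2: UUU Phe / UUU Phe — identical.
Codon 3: UAC Tyr / UAC Tyr — identical.
Codon 4: CGC Arg / ACG Thr — nonsynonymous.
Codon 5: GCC Ala / GCC Ala — identical.
Codon 6: GCC Ala / GCG Ala — synonymous.
Codon 7: UUA Leu / UAU Tyr — nonsynonymous.
Codon 8: CGU Arg / CGA Arg — synonymous.
Nonsynonymous differences: 3.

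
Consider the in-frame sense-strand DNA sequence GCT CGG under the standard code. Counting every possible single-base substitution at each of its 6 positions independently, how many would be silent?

7

Codon 1 (GCT, Ala): 3 synonymous substitutions.
Codon 2 (CGG, Arg): 4 synonymous substitutions.
Total: 3 + 4 = 7.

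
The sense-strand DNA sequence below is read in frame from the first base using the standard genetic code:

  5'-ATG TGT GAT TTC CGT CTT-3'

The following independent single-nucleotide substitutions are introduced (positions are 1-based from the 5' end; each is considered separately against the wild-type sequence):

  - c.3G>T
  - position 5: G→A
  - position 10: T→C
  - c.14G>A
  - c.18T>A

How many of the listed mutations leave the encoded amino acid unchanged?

Codon 1: ATG (Met) → ATT (Ile) — missense.
Codon 2: TGT (Cys) → TAT (Tyr) — missense.
Codon 4: TTC (Phe) → CTC (Leu) — missense.
Codon 5: CGT (Arg) → CAT (His) — missense.
Codon 6: CTT (Leu) → CTA (Leu) — synonymous.
Synonymous: 1 of 5.

1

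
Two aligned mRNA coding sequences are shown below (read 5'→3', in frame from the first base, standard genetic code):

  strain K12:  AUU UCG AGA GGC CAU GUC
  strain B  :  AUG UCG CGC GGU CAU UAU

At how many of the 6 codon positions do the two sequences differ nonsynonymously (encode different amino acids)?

Codon 1: AUU Ile / AUG Met — nonsynonymous.
Codon 2: UCG Ser / UCG Ser — identical.
Codon 3: AGA Arg / CGC Arg — synonymous.
Codon 4: GGC Gly / GGU Gly — synonymous.
Codon 5: CAU His / CAU His — identical.
Codon 6: GUC Val / UAU Tyr — nonsynonymous.
Nonsynonymous differences: 2.

2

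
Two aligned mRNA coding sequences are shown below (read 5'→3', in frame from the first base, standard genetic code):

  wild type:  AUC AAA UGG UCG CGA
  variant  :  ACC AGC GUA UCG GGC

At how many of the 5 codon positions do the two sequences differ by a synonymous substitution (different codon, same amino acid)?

0

Codon 1: AUC Ile / ACC Thr — nonsynonymous.
Codon 2: AAA Lys / AGC Ser — nonsynonymous.
Codon 3: UGG Trp / GUA Val — nonsynonymous.
Codon 4: UCG Ser / UCG Ser — identical.
Codon 5: CGA Arg / GGC Gly — nonsynonymous.
Synonymous differences: 0.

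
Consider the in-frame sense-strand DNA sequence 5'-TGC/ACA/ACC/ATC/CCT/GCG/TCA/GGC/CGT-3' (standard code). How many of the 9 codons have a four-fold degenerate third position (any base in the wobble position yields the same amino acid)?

7

Codon 1 TGC (Cys): third position 2-fold.
Codon 2 ACA (Thr): third position 4-fold.
Codon 3 ACC (Thr): third position 4-fold.
Codon 4 ATC (Ile): third position 3-fold.
Codon 5 CCT (Pro): third position 4-fold.
Codon 6 GCG (Ala): third position 4-fold.
Codon 7 TCA (Ser): third position 4-fold.
Codon 8 GGC (Gly): third position 4-fold.
Codon 9 CGT (Arg): third position 4-fold.
Four-fold degenerate third positions: 7.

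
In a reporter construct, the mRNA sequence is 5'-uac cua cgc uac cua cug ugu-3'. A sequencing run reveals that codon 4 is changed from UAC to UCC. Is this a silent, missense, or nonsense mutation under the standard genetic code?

missense

Position 11 falls in codon 4: UAC → Tyr.
After the substitution the codon is UCC → Ser.
Tyr ≠ Ser, so this is a missense mutation.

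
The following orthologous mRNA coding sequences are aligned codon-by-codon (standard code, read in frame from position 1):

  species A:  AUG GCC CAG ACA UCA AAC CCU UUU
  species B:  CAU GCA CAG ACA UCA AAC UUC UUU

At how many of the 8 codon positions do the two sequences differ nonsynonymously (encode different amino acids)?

2

Codon 1: AUG Met / CAU His — nonsynonymous.
Codon 2: GCC Ala / GCA Ala — synonymous.
Codon 3: CAG Gln / CAG Gln — identical.
Codon 4: ACA Thr / ACA Thr — identical.
Codon 5: UCA Ser / UCA Ser — identical.
Codon 6: AAC Asn / AAC Asn — identical.
Codon 7: CCU Pro / UUC Phe — nonsynonymous.
Codon 8: UUU Phe / UUU Phe — identical.
Nonsynonymous differences: 2.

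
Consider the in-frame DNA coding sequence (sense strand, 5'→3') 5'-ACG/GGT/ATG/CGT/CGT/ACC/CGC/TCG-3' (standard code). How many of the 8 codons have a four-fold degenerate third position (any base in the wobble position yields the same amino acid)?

7

Codon 1 ACG (Thr): third position 4-fold.
Codon 2 GGT (Gly): third position 4-fold.
Codon 3 ATG (Met): third position 1-fold.
Codon 4 CGT (Arg): third position 4-fold.
Codon 5 CGT (Arg): third position 4-fold.
Codon 6 ACC (Thr): third position 4-fold.
Codon 7 CGC (Arg): third position 4-fold.
Codon 8 TCG (Ser): third position 4-fold.
Four-fold degenerate third positions: 7.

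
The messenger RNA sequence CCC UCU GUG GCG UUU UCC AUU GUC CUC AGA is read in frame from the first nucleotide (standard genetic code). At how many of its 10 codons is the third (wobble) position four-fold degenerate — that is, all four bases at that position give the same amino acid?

7

Codon 1 CCC (Pro): third position 4-fold.
Codon 2 UCU (Ser): third position 4-fold.
Codon 3 GUG (Val): third position 4-fold.
Codon 4 GCG (Ala): third position 4-fold.
Codon 5 UUU (Phe): third position 2-fold.
Codon 6 UCC (Ser): third position 4-fold.
Codon 7 AUU (Ile): third position 3-fold.
Codon 8 GUC (Val): third position 4-fold.
Codon 9 CUC (Leu): third position 4-fold.
Codon 10 AGA (Arg): third position 2-fold.
Four-fold degenerate third positions: 7.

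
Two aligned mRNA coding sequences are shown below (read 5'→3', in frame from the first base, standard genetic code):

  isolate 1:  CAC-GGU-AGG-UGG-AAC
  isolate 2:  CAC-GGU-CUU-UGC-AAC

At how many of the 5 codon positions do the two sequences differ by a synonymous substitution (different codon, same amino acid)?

0

Codon 1: CAC His / CAC His — identical.
Codon 2: GGU Gly / GGU Gly — identical.
Codon 3: AGG Arg / CUU Leu — nonsynonymous.
Codon 4: UGG Trp / UGC Cys — nonsynonymous.
Codon 5: AAC Asn / AAC Asn — identical.
Synonymous differences: 0.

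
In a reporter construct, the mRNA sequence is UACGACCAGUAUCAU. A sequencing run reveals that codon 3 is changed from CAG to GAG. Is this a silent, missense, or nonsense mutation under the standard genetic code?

Position 7 falls in codon 3: CAG → Gln.
After the substitution the codon is GAG → Glu.
Gln ≠ Glu, so this is a missense mutation.

missense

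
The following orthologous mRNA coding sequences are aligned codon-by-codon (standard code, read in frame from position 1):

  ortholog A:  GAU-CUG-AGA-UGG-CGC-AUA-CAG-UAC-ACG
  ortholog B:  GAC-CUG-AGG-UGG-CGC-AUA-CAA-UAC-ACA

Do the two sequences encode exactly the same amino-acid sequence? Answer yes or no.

yes

Codon 1: GAU Asp / GAC Asp — synonymous.
Codon 2: CUG Leu / CUG Leu — identical.
Codon 3: AGA Arg / AGG Arg — synonymous.
Codon 4: UGG Trp / UGG Trp — identical.
Codon 5: CGC Arg / CGC Arg — identical.
Codon 6: AUA Ile / AUA Ile — identical.
Codon 7: CAG Gln / CAA Gln — synonymous.
Codon 8: UAC Tyr / UAC Tyr — identical.
Codon 9: ACG Thr / ACA Thr — synonymous.
Nonsynonymous differences: 0 → same protein.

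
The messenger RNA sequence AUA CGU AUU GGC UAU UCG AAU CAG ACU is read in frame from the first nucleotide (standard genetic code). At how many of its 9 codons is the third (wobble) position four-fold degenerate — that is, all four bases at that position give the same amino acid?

Codon 1 AUA (Ile): third position 3-fold.
Codon 2 CGU (Arg): third position 4-fold.
Codon 3 AUU (Ile): third position 3-fold.
Codon 4 GGC (Gly): third position 4-fold.
Codon 5 UAU (Tyr): third position 2-fold.
Codon 6 UCG (Ser): third position 4-fold.
Codon 7 AAU (Asn): third position 2-fold.
Codon 8 CAG (Gln): third position 2-fold.
Codon 9 ACU (Thr): third position 4-fold.
Four-fold degenerate third positions: 4.

4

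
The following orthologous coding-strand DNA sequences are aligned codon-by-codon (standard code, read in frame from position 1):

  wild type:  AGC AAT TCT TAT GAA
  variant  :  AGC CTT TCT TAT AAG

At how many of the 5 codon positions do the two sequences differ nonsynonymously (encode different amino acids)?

Codon 1: AGC Ser / AGC Ser — identical.
Codon 2: AAT Asn / CTT Leu — nonsynonymous.
Codon 3: TCT Ser / TCT Ser — identical.
Codon 4: TAT Tyr / TAT Tyr — identical.
Codon 5: GAA Glu / AAG Lys — nonsynonymous.
Nonsynonymous differences: 2.

2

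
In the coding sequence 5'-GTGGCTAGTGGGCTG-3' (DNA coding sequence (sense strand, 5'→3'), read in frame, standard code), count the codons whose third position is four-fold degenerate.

4

Codon 1 GTG (Val): third position 4-fold.
Codon 2 GCT (Ala): third position 4-fold.
Codon 3 AGT (Ser): third position 2-fold.
Codon 4 GGG (Gly): third position 4-fold.
Codon 5 CTG (Leu): third position 4-fold.
Four-fold degenerate third positions: 4.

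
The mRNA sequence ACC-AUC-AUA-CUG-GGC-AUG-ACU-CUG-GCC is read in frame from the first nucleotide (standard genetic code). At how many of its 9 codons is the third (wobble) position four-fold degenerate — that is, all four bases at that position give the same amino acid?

Codon 1 ACC (Thr): third position 4-fold.
Codon 2 AUC (Ile): third position 3-fold.
Codon 3 AUA (Ile): third position 3-fold.
Codon 4 CUG (Leu): third position 4-fold.
Codon 5 GGC (Gly): third position 4-fold.
Codon 6 AUG (Met): third position 1-fold.
Codon 7 ACU (Thr): third position 4-fold.
Codon 8 CUG (Leu): third position 4-fold.
Codon 9 GCC (Ala): third position 4-fold.
Four-fold degenerate third positions: 6.

6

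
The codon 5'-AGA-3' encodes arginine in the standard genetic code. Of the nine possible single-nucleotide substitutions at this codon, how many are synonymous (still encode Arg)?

Position 1: CGA → 1 synonymous.
Position 2: none → 0 synonymous.
Position 3: AGG → 1 synonymous.
Total: 1 + 0 + 1 = 2.

2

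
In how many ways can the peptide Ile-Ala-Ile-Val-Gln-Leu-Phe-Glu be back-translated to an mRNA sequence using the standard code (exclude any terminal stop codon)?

Ile: 3 codons.
Ala: 4 codons.
Ile: 3 codons.
Val: 4 codons.
Gln: 2 codons.
Leu: 6 codons.
Phe: 2 codons.
Glu: 2 codons.
3 × 4 × 3 × 4 × 2 × 6 × 2 × 2 = 6912.

6912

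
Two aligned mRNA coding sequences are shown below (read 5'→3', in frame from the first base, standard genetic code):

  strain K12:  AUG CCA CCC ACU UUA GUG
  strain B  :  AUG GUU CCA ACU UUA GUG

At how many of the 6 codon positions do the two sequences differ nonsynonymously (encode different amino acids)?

1

Codon 1: AUG Met / AUG Met — identical.
Codon 2: CCA Pro / GUU Val — nonsynonymous.
Codon 3: CCC Pro / CCA Pro — synonymous.
Codon 4: ACU Thr / ACU Thr — identical.
Codon 5: UUA Leu / UUA Leu — identical.
Codon 6: GUG Val / GUG Val — identical.
Nonsynonymous differences: 1.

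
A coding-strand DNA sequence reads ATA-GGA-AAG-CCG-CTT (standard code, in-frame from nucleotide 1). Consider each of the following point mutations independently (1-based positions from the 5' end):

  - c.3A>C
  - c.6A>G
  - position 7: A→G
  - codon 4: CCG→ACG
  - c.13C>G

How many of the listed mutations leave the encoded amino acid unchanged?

2

Codon 1: ATA (Ile) → ATC (Ile) — synonymous.
Codon 2: GGA (Gly) → GGG (Gly) — synonymous.
Codon 3: AAG (Lys) → GAG (Glu) — missense.
Codon 4: CCG (Pro) → ACG (Thr) — missense.
Codon 5: CTT (Leu) → GTT (Val) — missense.
Synonymous: 2 of 5.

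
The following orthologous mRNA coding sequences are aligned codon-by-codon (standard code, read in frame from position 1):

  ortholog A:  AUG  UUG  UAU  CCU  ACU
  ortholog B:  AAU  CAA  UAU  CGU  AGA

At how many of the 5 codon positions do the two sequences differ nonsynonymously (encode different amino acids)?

Codon 1: AUG Met / AAU Asn — nonsynonymous.
Codon 2: UUG Leu / CAA Gln — nonsynonymous.
Codon 3: UAU Tyr / UAU Tyr — identical.
Codon 4: CCU Pro / CGU Arg — nonsynonymous.
Codon 5: ACU Thr / AGA Arg — nonsynonymous.
Nonsynonymous differences: 4.

4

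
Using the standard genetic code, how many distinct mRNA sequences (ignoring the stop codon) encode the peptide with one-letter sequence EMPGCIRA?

4608

Glu: 2 codons.
Met: 1 codon.
Pro: 4 codons.
Gly: 4 codons.
Cys: 2 codons.
Ile: 3 codons.
Arg: 6 codons.
Ala: 4 codons.
2 × 1 × 4 × 4 × 2 × 3 × 6 × 4 = 4608.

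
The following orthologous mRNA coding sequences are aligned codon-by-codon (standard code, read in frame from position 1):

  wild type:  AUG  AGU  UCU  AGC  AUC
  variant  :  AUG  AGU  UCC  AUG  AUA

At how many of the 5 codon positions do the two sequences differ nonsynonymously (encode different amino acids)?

Codon 1: AUG Met / AUG Met — identical.
Codon 2: AGU Ser / AGU Ser — identical.
Codon 3: UCU Ser / UCC Ser — synonymous.
Codon 4: AGC Ser / AUG Met — nonsynonymous.
Codon 5: AUC Ile / AUA Ile — synonymous.
Nonsynonymous differences: 1.

1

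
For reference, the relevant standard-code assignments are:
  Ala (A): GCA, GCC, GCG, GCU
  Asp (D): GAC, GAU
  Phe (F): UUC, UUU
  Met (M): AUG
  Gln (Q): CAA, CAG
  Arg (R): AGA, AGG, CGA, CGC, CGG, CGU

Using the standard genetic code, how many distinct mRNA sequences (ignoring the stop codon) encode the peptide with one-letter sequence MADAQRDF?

1536

Met: 1 codon.
Ala: 4 codons.
Asp: 2 codons.
Ala: 4 codons.
Gln: 2 codons.
Arg: 6 codons.
Asp: 2 codons.
Phe: 2 codons.
1 × 4 × 2 × 4 × 2 × 6 × 2 × 2 = 1536.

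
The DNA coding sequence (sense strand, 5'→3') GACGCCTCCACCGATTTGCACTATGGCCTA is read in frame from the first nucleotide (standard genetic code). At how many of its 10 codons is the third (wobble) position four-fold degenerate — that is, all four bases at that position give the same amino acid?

Codon 1 GAC (Asp): third position 2-fold.
Codon 2 GCC (Ala): third position 4-fold.
Codon 3 TCC (Ser): third position 4-fold.
Codon 4 ACC (Thr): third position 4-fold.
Codon 5 GAT (Asp): third position 2-fold.
Codon 6 TTG (Leu): third position 2-fold.
Codon 7 CAC (His): third position 2-fold.
Codon 8 TAT (Tyr): third position 2-fold.
Codon 9 GGC (Gly): third position 4-fold.
Codon 10 CTA (Leu): third position 4-fold.
Four-fold degenerate third positions: 5.

5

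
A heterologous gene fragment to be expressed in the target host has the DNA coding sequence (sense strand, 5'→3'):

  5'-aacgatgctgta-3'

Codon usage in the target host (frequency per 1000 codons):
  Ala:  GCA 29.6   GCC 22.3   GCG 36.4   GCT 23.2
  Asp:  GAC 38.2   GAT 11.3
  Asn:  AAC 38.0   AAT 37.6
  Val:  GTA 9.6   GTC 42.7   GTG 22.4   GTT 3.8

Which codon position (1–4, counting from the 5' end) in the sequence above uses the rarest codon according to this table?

4

Codon 1 AAC (Asn): 38.0 per 1000.
Codon 2 GAT (Asp): 11.3 per 1000.
Codon 3 GCT (Ala): 23.2 per 1000.
Codon 4 GTA (Val): 9.6 per 1000.
Lowest frequency is 9.6 at codon 4.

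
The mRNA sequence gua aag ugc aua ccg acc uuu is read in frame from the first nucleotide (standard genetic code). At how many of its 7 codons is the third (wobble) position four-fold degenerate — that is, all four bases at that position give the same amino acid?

3

Codon 1 GUA (Val): third position 4-fold.
Codon 2 AAG (Lys): third position 2-fold.
Codon 3 UGC (Cys): third position 2-fold.
Codon 4 AUA (Ile): third position 3-fold.
Codon 5 CCG (Pro): third position 4-fold.
Codon 6 ACC (Thr): third position 4-fold.
Codon 7 UUU (Phe): third position 2-fold.
Four-fold degenerate third positions: 3.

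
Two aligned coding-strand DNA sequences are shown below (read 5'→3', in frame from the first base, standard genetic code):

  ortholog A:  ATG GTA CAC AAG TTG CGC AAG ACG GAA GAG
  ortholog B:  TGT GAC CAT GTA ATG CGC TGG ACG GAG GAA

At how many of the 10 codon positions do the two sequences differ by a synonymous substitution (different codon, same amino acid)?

3

Codon 1: ATG Met / TGT Cys — nonsynonymous.
Codon 2: GTA Val / GAC Asp — nonsynonymous.
Codon 3: CAC His / CAT His — synonymous.
Codon 4: AAG Lys / GTA Val — nonsynonymous.
Codon 5: TTG Leu / ATG Met — nonsynonymous.
Codon 6: CGC Arg / CGC Arg — identical.
Codon 7: AAG Lys / TGG Trp — nonsynonymous.
Codon 8: ACG Thr / ACG Thr — identical.
Codon 9: GAA Glu / GAG Glu — synonymous.
Codon 10: GAG Glu / GAA Glu — synonymous.
Synonymous differences: 3.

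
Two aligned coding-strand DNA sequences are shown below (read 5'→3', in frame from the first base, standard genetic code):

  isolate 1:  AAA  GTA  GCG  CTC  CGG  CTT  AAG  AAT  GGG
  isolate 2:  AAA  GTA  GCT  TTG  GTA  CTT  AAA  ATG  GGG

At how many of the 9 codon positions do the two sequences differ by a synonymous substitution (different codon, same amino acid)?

3

Codon 1: AAA Lys / AAA Lys — identical.
Codon 2: GTA Val / GTA Val — identical.
Codon 3: GCG Ala / GCT Ala — synonymous.
Codon 4: CTC Leu / TTG Leu — synonymous.
Codon 5: CGG Arg / GTA Val — nonsynonymous.
Codon 6: CTT Leu / CTT Leu — identical.
Codon 7: AAG Lys / AAA Lys — synonymous.
Codon 8: AAT Asn / ATG Met — nonsynonymous.
Codon 9: GGG Gly / GGG Gly — identical.
Synonymous differences: 3.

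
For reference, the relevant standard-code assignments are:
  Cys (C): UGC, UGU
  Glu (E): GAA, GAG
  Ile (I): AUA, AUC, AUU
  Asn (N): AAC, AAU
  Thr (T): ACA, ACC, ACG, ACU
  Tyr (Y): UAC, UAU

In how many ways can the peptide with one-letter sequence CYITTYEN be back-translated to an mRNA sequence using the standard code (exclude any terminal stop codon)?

1536

Cys: 2 codons.
Tyr: 2 codons.
Ile: 3 codons.
Thr: 4 codons.
Thr: 4 codons.
Tyr: 2 codons.
Glu: 2 codons.
Asn: 2 codons.
2 × 2 × 3 × 4 × 4 × 2 × 2 × 2 = 1536.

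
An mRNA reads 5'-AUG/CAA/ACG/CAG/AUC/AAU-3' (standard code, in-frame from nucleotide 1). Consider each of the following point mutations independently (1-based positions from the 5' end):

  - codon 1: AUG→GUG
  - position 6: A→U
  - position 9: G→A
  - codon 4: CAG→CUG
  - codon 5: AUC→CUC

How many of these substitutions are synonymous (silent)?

Codon 1: AUG (Met) → GUG (Val) — missense.
Codon 2: CAA (Gln) → CAU (His) — missense.
Codon 3: ACG (Thr) → ACA (Thr) — synonymous.
Codon 4: CAG (Gln) → CUG (Leu) — missense.
Codon 5: AUC (Ile) → CUC (Leu) — missense.
Synonymous: 1 of 5.

1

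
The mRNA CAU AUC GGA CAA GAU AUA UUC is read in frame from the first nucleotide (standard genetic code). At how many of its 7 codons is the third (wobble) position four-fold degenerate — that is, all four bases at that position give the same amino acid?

1

Codon 1 CAU (His): third position 2-fold.
Codon 2 AUC (Ile): third position 3-fold.
Codon 3 GGA (Gly): third position 4-fold.
Codon 4 CAA (Gln): third position 2-fold.
Codon 5 GAU (Asp): third position 2-fold.
Codon 6 AUA (Ile): third position 3-fold.
Codon 7 UUC (Phe): third position 2-fold.
Four-fold degenerate third positions: 1.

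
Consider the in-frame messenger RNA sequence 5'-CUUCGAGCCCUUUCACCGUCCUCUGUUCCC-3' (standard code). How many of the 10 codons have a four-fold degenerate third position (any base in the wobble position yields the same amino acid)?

Codon 1 CUU (Leu): third position 4-fold.
Codon 2 CGA (Arg): third position 4-fold.
Codon 3 GCC (Ala): third position 4-fold.
Codon 4 CUU (Leu): third position 4-fold.
Codon 5 UCA (Ser): third position 4-fold.
Codon 6 CCG (Pro): third position 4-fold.
Codon 7 UCC (Ser): third position 4-fold.
Codon 8 UCU (Ser): third position 4-fold.
Codon 9 GUU (Val): third position 4-fold.
Codon 10 CCC (Pro): third position 4-fold.
Four-fold degenerate third positions: 10.

10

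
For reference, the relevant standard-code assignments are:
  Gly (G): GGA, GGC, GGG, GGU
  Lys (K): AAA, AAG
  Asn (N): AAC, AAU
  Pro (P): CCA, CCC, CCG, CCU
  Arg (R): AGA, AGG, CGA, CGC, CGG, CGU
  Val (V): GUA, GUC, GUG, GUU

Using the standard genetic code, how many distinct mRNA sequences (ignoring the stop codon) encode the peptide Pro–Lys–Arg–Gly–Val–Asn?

Pro: 4 codons.
Lys: 2 codons.
Arg: 6 codons.
Gly: 4 codons.
Val: 4 codons.
Asn: 2 codons.
4 × 2 × 6 × 4 × 4 × 2 = 1536.

1536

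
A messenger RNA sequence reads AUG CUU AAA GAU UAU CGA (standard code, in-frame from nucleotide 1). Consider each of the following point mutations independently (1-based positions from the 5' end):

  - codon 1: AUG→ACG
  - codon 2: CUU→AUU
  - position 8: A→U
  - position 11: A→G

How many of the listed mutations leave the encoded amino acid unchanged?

Codon 1: AUG (Met) → ACG (Thr) — missense.
Codon 2: CUU (Leu) → AUU (Ile) — missense.
Codon 3: AAA (Lys) → AUA (Ile) — missense.
Codon 4: GAU (Asp) → GGU (Gly) — missense.
Synonymous: 0 of 4.

0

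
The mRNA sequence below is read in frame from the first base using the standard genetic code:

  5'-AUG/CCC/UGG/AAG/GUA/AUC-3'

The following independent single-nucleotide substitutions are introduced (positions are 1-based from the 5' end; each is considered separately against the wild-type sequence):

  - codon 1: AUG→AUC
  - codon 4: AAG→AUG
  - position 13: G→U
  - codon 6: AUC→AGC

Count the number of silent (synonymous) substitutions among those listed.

0

Codon 1: AUG (Met) → AUC (Ile) — missense.
Codon 4: AAG (Lys) → AUG (Met) — missense.
Codon 5: GUA (Val) → UUA (Leu) — missense.
Codon 6: AUC (Ile) → AGC (Ser) — missense.
Synonymous: 0 of 4.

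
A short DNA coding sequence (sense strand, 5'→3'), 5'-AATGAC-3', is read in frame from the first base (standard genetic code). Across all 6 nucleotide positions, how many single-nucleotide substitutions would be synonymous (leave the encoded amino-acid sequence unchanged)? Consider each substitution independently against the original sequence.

Codon 1 (AAT, Asn): 1 synonymous substitution.
Codon 2 (GAC, Asp): 1 synonymous substitution.
Total: 1 + 1 = 2.

2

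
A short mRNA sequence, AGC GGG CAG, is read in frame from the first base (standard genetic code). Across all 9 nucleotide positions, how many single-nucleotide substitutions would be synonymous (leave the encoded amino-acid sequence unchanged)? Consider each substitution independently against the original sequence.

Codon 1 (AGC, Ser): 1 synonymous substitution.
Codon 2 (GGG, Gly): 3 synonymous substitutions.
Codon 3 (CAG, Gln): 1 synonymous substitution.
Total: 1 + 3 + 1 = 5.

5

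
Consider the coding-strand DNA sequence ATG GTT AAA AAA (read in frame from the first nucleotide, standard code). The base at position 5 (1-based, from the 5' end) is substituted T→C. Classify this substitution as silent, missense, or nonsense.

missense

Position 5 falls in codon 2: GTT → Val.
After the substitution the codon is GCT → Ala.
Val ≠ Ala, so this is a missense mutation.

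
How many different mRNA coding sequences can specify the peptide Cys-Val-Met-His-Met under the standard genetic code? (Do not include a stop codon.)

Cys: 2 codons.
Val: 4 codons.
Met: 1 codon.
His: 2 codons.
Met: 1 codon.
2 × 4 × 1 × 2 × 1 = 16.

16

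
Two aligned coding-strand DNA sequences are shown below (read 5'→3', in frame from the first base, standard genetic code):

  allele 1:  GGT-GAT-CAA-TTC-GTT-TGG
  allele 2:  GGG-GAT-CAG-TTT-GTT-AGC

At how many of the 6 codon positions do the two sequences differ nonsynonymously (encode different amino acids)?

1

Codon 1: GGT Gly / GGG Gly — synonymous.
Codon 2: GAT Asp / GAT Asp — identical.
Codon 3: CAA Gln / CAG Gln — synonymous.
Codon 4: TTC Phe / TTT Phe — synonymous.
Codon 5: GTT Val / GTT Val — identical.
Codon 6: TGG Trp / AGC Ser — nonsynonymous.
Nonsynonymous differences: 1.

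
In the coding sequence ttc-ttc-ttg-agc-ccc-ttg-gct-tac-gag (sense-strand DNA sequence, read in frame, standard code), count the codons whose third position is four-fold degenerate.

2

Codon 1 TTC (Phe): third position 2-fold.
Codon 2 TTC (Phe): third position 2-fold.
Codon 3 TTG (Leu): third position 2-fold.
Codon 4 AGC (Ser): third position 2-fold.
Codon 5 CCC (Pro): third position 4-fold.
Codon 6 TTG (Leu): third position 2-fold.
Codon 7 GCT (Ala): third position 4-fold.
Codon 8 TAC (Tyr): third position 2-fold.
Codon 9 GAG (Glu): third position 2-fold.
Four-fold degenerate third positions: 2.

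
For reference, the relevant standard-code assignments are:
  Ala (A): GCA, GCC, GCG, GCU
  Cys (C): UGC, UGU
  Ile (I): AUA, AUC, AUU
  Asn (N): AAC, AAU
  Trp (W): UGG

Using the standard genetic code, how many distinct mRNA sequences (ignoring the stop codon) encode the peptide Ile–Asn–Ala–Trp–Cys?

Ile: 3 codons.
Asn: 2 codons.
Ala: 4 codons.
Trp: 1 codon.
Cys: 2 codons.
3 × 2 × 4 × 1 × 2 = 48.

48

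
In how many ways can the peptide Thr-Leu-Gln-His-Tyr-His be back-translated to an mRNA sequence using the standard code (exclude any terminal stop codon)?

384

Thr: 4 codons.
Leu: 6 codons.
Gln: 2 codons.
His: 2 codons.
Tyr: 2 codons.
His: 2 codons.
4 × 6 × 2 × 2 × 2 × 2 = 384.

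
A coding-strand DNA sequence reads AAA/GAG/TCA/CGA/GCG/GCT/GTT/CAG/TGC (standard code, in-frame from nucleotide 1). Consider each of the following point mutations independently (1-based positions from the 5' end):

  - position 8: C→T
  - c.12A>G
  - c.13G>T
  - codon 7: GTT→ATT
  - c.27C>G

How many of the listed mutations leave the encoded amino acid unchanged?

Codon 3: TCA (Ser) → TTA (Leu) — missense.
Codon 4: CGA (Arg) → CGG (Arg) — synonymous.
Codon 5: GCG (Ala) → TCG (Ser) — missense.
Codon 7: GTT (Val) → ATT (Ile) — missense.
Codon 9: TGC (Cys) → TGG (Trp) — missense.
Synonymous: 1 of 5.

1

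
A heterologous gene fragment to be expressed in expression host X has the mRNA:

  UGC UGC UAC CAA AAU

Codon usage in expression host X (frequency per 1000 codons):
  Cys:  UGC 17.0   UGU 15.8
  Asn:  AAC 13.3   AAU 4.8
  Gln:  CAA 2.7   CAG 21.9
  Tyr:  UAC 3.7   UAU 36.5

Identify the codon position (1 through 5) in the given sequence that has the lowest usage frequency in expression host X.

Codon 1 UGC (Cys): 17.0 per 1000.
Codon 2 UGC (Cys): 17.0 per 1000.
Codon 3 UAC (Tyr): 3.7 per 1000.
Codon 4 CAA (Gln): 2.7 per 1000.
Codon 5 AAU (Asn): 4.8 per 1000.
Lowest frequency is 2.7 at codon 4.

4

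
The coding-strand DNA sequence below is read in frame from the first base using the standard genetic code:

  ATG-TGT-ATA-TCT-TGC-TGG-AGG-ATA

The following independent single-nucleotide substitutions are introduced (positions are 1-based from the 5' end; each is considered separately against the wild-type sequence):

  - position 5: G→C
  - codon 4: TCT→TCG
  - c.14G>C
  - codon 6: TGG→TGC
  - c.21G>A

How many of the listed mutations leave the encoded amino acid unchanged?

2

Codon 2: TGT (Cys) → TCT (Ser) — missense.
Codon 4: TCT (Ser) → TCG (Ser) — synonymous.
Codon 5: TGC (Cys) → TCC (Ser) — missense.
Codon 6: TGG (Trp) → TGC (Cys) — missense.
Codon 7: AGG (Arg) → AGA (Arg) — synonymous.
Synonymous: 2 of 5.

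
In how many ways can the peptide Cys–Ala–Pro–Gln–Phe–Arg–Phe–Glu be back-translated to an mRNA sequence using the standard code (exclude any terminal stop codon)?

Cys: 2 codons.
Ala: 4 codons.
Pro: 4 codons.
Gln: 2 codons.
Phe: 2 codons.
Arg: 6 codons.
Phe: 2 codons.
Glu: 2 codons.
2 × 4 × 4 × 2 × 2 × 6 × 2 × 2 = 3072.

3072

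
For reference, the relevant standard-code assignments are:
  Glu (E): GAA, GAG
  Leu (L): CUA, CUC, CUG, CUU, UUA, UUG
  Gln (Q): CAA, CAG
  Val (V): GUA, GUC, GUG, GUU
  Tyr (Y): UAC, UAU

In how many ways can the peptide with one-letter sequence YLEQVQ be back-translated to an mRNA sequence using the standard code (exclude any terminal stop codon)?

384

Tyr: 2 codons.
Leu: 6 codons.
Glu: 2 codons.
Gln: 2 codons.
Val: 4 codons.
Gln: 2 codons.
2 × 6 × 2 × 2 × 4 × 2 = 384.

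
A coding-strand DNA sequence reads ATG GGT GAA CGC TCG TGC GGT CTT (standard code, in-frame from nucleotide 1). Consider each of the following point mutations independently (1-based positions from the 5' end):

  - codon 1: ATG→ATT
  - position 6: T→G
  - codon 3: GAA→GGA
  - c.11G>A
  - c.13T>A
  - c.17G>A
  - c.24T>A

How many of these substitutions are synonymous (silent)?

2

Codon 1: ATG (Met) → ATT (Ile) — missense.
Codon 2: GGT (Gly) → GGG (Gly) — synonymous.
Codon 3: GAA (Glu) → GGA (Gly) — missense.
Codon 4: CGC (Arg) → CAC (His) — missense.
Codon 5: TCG (Ser) → ACG (Thr) — missense.
Codon 6: TGC (Cys) → TAC (Tyr) — missense.
Codon 8: CTT (Leu) → CTA (Leu) — synonymous.
Synonymous: 2 of 7.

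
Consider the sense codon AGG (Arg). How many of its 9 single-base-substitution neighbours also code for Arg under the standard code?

Position 1: CGG → 1 synonymous.
Position 2: none → 0 synonymous.
Position 3: AGA → 1 synonymous.
Total: 1 + 0 + 1 = 2.

2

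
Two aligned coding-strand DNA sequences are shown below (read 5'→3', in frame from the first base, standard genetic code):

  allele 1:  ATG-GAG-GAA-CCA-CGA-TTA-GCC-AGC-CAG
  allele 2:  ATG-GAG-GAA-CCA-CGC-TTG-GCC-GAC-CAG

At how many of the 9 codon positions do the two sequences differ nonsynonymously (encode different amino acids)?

Codon 1: ATG Met / ATG Met — identical.
Codon 2: GAG Glu / GAG Glu — identical.
Codon 3: GAA Glu / GAA Glu — identical.
Codon 4: CCA Pro / CCA Pro — identical.
Codon 5: CGA Arg / CGC Arg — synonymous.
Codon 6: TTA Leu / TTG Leu — synonymous.
Codon 7: GCC Ala / GCC Ala — identical.
Codon 8: AGC Ser / GAC Asp — nonsynonymous.
Codon 9: CAG Gln / CAG Gln — identical.
Nonsynonymous differences: 1.

1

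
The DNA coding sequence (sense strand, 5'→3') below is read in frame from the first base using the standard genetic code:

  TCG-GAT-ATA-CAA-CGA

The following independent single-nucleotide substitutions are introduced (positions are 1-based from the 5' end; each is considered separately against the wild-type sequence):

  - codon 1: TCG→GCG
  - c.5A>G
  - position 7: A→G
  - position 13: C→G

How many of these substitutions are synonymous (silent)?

Codon 1: TCG (Ser) → GCG (Ala) — missense.
Codon 2: GAT (Asp) → GGT (Gly) — missense.
Codon 3: ATA (Ile) → GTA (Val) — missense.
Codon 5: CGA (Arg) → GGA (Gly) — missense.
Synonymous: 0 of 4.

0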